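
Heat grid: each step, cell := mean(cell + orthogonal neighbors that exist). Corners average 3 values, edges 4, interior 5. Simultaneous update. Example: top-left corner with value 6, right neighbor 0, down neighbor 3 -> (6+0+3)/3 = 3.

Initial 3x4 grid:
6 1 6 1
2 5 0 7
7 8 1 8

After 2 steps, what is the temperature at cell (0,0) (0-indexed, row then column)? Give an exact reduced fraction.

Step 1: cell (0,0) = 3
Step 2: cell (0,0) = 25/6
Full grid after step 2:
  25/6 127/40 449/120 32/9
  253/60 87/20 69/20 89/20
  191/36 551/120 559/120 163/36

Answer: 25/6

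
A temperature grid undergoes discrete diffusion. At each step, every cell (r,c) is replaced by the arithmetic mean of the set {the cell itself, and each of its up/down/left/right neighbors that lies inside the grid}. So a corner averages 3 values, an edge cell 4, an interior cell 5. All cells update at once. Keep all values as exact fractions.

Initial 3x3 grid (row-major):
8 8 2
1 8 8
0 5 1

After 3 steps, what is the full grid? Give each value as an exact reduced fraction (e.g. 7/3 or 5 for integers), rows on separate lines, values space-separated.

Answer: 2303/432 1603/288 823/144
2621/576 299/60 2939/576
565/144 1195/288 1973/432

Derivation:
After step 1:
  17/3 13/2 6
  17/4 6 19/4
  2 7/2 14/3
After step 2:
  197/36 145/24 23/4
  215/48 5 257/48
  13/4 97/24 155/36
After step 3:
  2303/432 1603/288 823/144
  2621/576 299/60 2939/576
  565/144 1195/288 1973/432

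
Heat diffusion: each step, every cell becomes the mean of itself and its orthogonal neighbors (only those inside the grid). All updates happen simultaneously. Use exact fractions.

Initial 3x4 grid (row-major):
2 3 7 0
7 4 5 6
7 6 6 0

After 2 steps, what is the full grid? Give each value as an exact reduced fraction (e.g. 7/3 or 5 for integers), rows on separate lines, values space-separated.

Answer: 13/3 67/16 1061/240 65/18
31/6 507/100 427/100 1001/240
209/36 65/12 49/10 11/3

Derivation:
After step 1:
  4 4 15/4 13/3
  5 5 28/5 11/4
  20/3 23/4 17/4 4
After step 2:
  13/3 67/16 1061/240 65/18
  31/6 507/100 427/100 1001/240
  209/36 65/12 49/10 11/3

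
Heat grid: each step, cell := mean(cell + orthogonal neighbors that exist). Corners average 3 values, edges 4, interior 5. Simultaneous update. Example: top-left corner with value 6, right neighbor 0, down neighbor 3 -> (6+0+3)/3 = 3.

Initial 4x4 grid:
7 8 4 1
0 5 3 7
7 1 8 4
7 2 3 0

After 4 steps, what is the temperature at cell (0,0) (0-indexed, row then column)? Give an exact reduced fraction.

Answer: 1907/400

Derivation:
Step 1: cell (0,0) = 5
Step 2: cell (0,0) = 21/4
Step 3: cell (0,0) = 563/120
Step 4: cell (0,0) = 1907/400
Full grid after step 4:
  1907/400 54691/12000 163553/36000 46091/10800
  80519/18000 136549/30000 42009/10000 12709/3000
  47287/10800 18353/4500 36727/9000 25711/6750
  66077/16200 10909/2700 24931/6750 15083/4050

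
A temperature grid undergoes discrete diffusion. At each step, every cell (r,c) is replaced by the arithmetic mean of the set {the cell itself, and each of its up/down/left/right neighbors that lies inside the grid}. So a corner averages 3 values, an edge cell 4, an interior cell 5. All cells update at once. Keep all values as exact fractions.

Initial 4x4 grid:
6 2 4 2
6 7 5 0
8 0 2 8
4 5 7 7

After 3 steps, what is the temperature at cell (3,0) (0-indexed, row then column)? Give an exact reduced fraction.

Answer: 5357/1080

Derivation:
Step 1: cell (3,0) = 17/3
Step 2: cell (3,0) = 85/18
Step 3: cell (3,0) = 5357/1080
Full grid after step 3:
  2093/432 1589/360 431/120 49/15
  7343/1440 26287/6000 492/125 227/60
  34723/7200 14099/3000 27143/6000 4123/900
  5357/1080 34303/7200 36119/7200 11369/2160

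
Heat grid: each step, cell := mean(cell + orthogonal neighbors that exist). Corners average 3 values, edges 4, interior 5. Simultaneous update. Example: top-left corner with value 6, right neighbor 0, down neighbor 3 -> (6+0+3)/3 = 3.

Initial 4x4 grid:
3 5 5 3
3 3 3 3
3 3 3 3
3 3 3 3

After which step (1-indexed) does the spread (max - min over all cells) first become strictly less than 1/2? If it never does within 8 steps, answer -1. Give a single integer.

Step 1: max=4, min=3, spread=1
Step 2: max=113/30, min=3, spread=23/30
Step 3: max=3251/900, min=3, spread=551/900
Step 4: max=19063/5400, min=683/225, spread=2671/5400
  -> spread < 1/2 first at step 4
Step 5: max=2812427/810000, min=137743/45000, spread=333053/810000
Step 6: max=83373743/24300000, min=208273/67500, spread=8395463/24300000
Step 7: max=2477987951/729000000, min=41973007/13500000, spread=211445573/729000000
Step 8: max=2951548547/874800000, min=1901576147/607500000, spread=5331972383/21870000000

Answer: 4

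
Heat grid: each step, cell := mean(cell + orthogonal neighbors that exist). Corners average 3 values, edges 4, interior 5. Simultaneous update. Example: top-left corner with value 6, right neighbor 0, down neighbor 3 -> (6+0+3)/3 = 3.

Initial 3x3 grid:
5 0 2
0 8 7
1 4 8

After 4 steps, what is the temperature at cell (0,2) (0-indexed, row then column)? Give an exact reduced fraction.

Answer: 45733/10800

Derivation:
Step 1: cell (0,2) = 3
Step 2: cell (0,2) = 13/3
Step 3: cell (0,2) = 367/90
Step 4: cell (0,2) = 45733/10800
Full grid after step 4:
  432671/129600 3144157/864000 45733/10800
  1471891/432000 1471859/360000 3859907/864000
  493121/129600 1216469/288000 312623/64800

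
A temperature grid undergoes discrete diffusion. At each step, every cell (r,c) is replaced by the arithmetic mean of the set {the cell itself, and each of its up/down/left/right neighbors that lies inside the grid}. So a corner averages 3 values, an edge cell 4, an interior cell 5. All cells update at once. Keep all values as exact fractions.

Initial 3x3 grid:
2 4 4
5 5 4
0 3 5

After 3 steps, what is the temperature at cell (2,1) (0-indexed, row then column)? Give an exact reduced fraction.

Answer: 50969/14400

Derivation:
Step 1: cell (2,1) = 13/4
Step 2: cell (2,1) = 847/240
Step 3: cell (2,1) = 50969/14400
Full grid after step 3:
  7747/2160 54719/14400 973/240
  12211/3600 11239/3000 3183/800
  7117/2160 50969/14400 2789/720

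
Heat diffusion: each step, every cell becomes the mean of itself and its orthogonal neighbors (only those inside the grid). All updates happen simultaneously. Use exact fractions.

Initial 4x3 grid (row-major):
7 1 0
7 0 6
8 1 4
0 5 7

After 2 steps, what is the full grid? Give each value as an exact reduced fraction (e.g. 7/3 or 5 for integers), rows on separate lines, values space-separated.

Answer: 25/6 37/12 41/18
35/8 83/25 37/12
523/120 367/100 239/60
139/36 991/240 157/36

Derivation:
After step 1:
  5 2 7/3
  11/2 3 5/2
  4 18/5 9/2
  13/3 13/4 16/3
After step 2:
  25/6 37/12 41/18
  35/8 83/25 37/12
  523/120 367/100 239/60
  139/36 991/240 157/36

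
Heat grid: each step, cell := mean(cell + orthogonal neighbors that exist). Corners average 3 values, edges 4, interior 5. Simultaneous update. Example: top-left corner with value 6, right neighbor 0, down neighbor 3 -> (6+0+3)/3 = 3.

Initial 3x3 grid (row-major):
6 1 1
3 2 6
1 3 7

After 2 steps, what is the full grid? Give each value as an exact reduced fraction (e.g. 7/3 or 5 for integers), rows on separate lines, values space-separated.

After step 1:
  10/3 5/2 8/3
  3 3 4
  7/3 13/4 16/3
After step 2:
  53/18 23/8 55/18
  35/12 63/20 15/4
  103/36 167/48 151/36

Answer: 53/18 23/8 55/18
35/12 63/20 15/4
103/36 167/48 151/36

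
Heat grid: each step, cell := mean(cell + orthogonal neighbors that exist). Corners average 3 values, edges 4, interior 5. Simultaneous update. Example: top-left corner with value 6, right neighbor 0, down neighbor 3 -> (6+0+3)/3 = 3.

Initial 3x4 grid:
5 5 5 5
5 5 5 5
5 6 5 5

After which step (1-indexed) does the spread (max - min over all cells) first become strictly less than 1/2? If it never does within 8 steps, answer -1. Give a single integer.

Answer: 1

Derivation:
Step 1: max=16/3, min=5, spread=1/3
  -> spread < 1/2 first at step 1
Step 2: max=631/120, min=5, spread=31/120
Step 3: max=5611/1080, min=5, spread=211/1080
Step 4: max=556897/108000, min=9047/1800, spread=14077/108000
Step 5: max=5000407/972000, min=543683/108000, spread=5363/48600
Step 6: max=149540809/29160000, min=302869/60000, spread=93859/1166400
Step 7: max=8958274481/1749600000, min=491336467/97200000, spread=4568723/69984000
Step 8: max=536660435629/104976000000, min=14761618889/2916000000, spread=8387449/167961600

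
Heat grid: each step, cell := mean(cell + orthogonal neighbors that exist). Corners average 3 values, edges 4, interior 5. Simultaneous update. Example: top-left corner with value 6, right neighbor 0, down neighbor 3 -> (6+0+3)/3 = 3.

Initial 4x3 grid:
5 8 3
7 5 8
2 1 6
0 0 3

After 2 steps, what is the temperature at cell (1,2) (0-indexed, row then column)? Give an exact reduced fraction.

Answer: 83/15

Derivation:
Step 1: cell (1,2) = 11/2
Step 2: cell (1,2) = 83/15
Full grid after step 2:
  50/9 481/80 205/36
  1183/240 241/50 83/15
  643/240 83/25 79/20
  25/18 28/15 17/6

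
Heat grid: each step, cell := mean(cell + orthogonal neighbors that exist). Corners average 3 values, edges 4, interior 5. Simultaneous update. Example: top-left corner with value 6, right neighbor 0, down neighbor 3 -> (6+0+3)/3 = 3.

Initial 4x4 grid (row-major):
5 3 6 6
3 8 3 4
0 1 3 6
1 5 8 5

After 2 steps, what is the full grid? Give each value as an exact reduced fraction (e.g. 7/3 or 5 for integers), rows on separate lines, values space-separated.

Answer: 79/18 259/60 151/30 175/36
751/240 213/50 437/100 1163/240
213/80 81/25 443/100 1187/240
7/3 18/5 293/60 193/36

Derivation:
After step 1:
  11/3 11/2 9/2 16/3
  4 18/5 24/5 19/4
  5/4 17/5 21/5 9/2
  2 15/4 21/4 19/3
After step 2:
  79/18 259/60 151/30 175/36
  751/240 213/50 437/100 1163/240
  213/80 81/25 443/100 1187/240
  7/3 18/5 293/60 193/36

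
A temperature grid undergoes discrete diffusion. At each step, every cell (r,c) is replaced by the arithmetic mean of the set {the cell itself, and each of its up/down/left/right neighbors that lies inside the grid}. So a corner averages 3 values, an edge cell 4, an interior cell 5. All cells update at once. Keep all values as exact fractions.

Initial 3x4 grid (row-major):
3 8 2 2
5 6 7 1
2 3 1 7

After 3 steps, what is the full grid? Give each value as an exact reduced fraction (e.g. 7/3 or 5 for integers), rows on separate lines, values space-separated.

Answer: 5209/1080 3979/900 7603/1800 7399/2160
15251/3600 6799/1500 22711/6000 54329/14400
4399/1080 13741/3600 1609/400 2513/720

Derivation:
After step 1:
  16/3 19/4 19/4 5/3
  4 29/5 17/5 17/4
  10/3 3 9/2 3
After step 2:
  169/36 619/120 437/120 32/9
  277/60 419/100 227/50 739/240
  31/9 499/120 139/40 47/12
After step 3:
  5209/1080 3979/900 7603/1800 7399/2160
  15251/3600 6799/1500 22711/6000 54329/14400
  4399/1080 13741/3600 1609/400 2513/720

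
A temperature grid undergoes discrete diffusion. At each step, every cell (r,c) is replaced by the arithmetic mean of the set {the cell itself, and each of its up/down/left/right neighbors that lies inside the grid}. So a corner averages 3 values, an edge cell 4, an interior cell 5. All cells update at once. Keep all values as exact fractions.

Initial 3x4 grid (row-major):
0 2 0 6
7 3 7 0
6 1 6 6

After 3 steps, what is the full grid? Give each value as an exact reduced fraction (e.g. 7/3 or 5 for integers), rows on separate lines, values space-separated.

Answer: 29/9 1159/400 1319/400 763/240
12761/3600 5629/1500 7007/2000 18853/4800
113/27 14381/3600 1719/400 2909/720

Derivation:
After step 1:
  3 5/4 15/4 2
  4 4 16/5 19/4
  14/3 4 5 4
After step 2:
  11/4 3 51/20 7/2
  47/12 329/100 207/50 279/80
  38/9 53/12 81/20 55/12
After step 3:
  29/9 1159/400 1319/400 763/240
  12761/3600 5629/1500 7007/2000 18853/4800
  113/27 14381/3600 1719/400 2909/720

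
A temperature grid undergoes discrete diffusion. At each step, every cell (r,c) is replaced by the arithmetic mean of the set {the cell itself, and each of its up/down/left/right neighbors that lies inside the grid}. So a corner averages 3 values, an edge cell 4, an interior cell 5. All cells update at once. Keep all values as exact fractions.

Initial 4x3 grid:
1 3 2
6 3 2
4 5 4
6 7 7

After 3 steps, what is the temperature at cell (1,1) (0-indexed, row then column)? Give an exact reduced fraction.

Answer: 22207/6000

Derivation:
Step 1: cell (1,1) = 19/5
Step 2: cell (1,1) = 169/50
Step 3: cell (1,1) = 22207/6000
Full grid after step 3:
  1787/540 42413/14400 3139/1080
  27239/7200 22207/6000 24539/7200
  34789/7200 27727/6000 10963/2400
  2899/540 78533/14400 209/40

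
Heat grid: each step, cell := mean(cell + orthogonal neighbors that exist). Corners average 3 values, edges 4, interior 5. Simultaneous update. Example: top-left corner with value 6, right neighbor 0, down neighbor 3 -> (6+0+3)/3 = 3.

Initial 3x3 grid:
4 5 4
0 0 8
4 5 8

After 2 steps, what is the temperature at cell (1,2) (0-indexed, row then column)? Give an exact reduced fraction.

Answer: 319/60

Derivation:
Step 1: cell (1,2) = 5
Step 2: cell (1,2) = 319/60
Full grid after step 2:
  11/4 931/240 167/36
  29/10 181/50 319/60
  37/12 357/80 65/12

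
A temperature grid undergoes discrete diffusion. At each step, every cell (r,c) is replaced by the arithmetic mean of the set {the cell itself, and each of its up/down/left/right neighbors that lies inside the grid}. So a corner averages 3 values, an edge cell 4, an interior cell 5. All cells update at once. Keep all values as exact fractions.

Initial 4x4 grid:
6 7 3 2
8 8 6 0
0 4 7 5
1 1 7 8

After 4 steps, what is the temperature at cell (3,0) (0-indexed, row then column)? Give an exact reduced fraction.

Step 1: cell (3,0) = 2/3
Step 2: cell (3,0) = 43/18
Step 3: cell (3,0) = 1319/432
Step 4: cell (3,0) = 236929/64800
Full grid after step 4:
  118813/21600 9581/1800 62137/13500 270697/64800
  73219/14400 99681/20000 859231/180000 947107/216000
  891709/216000 814519/180000 861037/180000 1062067/216000
  236929/64800 439187/108000 522191/108000 330451/64800

Answer: 236929/64800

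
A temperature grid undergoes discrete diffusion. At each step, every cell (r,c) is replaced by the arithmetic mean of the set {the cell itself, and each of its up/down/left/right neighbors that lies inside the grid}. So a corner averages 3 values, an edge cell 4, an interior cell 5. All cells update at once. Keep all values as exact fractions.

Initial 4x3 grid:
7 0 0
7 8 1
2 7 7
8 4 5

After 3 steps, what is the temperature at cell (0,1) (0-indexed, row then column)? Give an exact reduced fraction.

Answer: 6251/1600

Derivation:
Step 1: cell (0,1) = 15/4
Step 2: cell (0,1) = 267/80
Step 3: cell (0,1) = 6251/1600
Full grid after step 3:
  9691/2160 6251/1600 6851/2160
  18431/3600 8947/2000 3589/900
  19691/3600 1309/250 2177/450
  1487/270 273/50 2849/540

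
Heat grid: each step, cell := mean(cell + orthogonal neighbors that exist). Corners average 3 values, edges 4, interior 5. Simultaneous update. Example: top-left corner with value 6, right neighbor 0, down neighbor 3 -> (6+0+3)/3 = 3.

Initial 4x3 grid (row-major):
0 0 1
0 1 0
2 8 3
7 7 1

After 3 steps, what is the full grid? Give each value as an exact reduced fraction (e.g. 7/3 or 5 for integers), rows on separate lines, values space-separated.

After step 1:
  0 1/2 1/3
  3/4 9/5 5/4
  17/4 21/5 3
  16/3 23/4 11/3
After step 2:
  5/12 79/120 25/36
  17/10 17/10 383/240
  109/30 19/5 727/240
  46/9 379/80 149/36
After step 3:
  37/40 1249/1440 2123/2160
  149/80 2269/1200 2527/1440
  641/180 169/50 4523/1440
  9707/2160 1423/320 2143/540

Answer: 37/40 1249/1440 2123/2160
149/80 2269/1200 2527/1440
641/180 169/50 4523/1440
9707/2160 1423/320 2143/540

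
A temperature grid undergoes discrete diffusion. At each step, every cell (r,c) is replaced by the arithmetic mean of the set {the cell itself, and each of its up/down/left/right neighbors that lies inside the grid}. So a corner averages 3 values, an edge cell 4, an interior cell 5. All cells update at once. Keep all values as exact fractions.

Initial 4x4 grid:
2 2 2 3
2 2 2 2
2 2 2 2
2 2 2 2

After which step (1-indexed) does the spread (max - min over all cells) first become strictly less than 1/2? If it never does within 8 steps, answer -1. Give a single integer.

Answer: 1

Derivation:
Step 1: max=7/3, min=2, spread=1/3
  -> spread < 1/2 first at step 1
Step 2: max=41/18, min=2, spread=5/18
Step 3: max=473/216, min=2, spread=41/216
Step 4: max=14003/6480, min=2, spread=1043/6480
Step 5: max=414353/194400, min=2, spread=25553/194400
Step 6: max=12335459/5832000, min=36079/18000, spread=645863/5832000
Step 7: max=367561691/174960000, min=240971/120000, spread=16225973/174960000
Step 8: max=10975077983/5248800000, min=108701/54000, spread=409340783/5248800000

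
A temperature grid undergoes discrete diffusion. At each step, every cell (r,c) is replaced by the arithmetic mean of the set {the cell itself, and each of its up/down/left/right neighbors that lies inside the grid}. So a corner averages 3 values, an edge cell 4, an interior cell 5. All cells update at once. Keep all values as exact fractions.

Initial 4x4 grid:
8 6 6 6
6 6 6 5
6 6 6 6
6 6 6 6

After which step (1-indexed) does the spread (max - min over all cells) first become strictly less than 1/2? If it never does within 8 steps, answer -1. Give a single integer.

Answer: 4

Derivation:
Step 1: max=20/3, min=17/3, spread=1
Step 2: max=59/9, min=689/120, spread=293/360
Step 3: max=689/108, min=20999/3600, spread=5903/10800
Step 4: max=102127/16200, min=634037/108000, spread=140429/324000
  -> spread < 1/2 first at step 4
Step 5: max=3032389/486000, min=19135133/3240000, spread=3242381/9720000
Step 6: max=22588411/3645000, min=38385389/6480000, spread=637843/2332800
Step 7: max=21568091/3499200, min=69266591/11664000, spread=7881137/34992000
Step 8: max=40276377851/6561000000, min=52044545243/8748000000, spread=198875027/1049760000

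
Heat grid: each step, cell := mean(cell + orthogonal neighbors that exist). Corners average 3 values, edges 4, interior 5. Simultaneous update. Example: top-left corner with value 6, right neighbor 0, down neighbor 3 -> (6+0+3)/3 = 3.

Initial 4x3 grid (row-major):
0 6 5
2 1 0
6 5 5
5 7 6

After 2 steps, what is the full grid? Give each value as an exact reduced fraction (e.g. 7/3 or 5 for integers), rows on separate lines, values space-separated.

After step 1:
  8/3 3 11/3
  9/4 14/5 11/4
  9/2 24/5 4
  6 23/4 6
After step 2:
  95/36 91/30 113/36
  733/240 78/25 793/240
  351/80 437/100 351/80
  65/12 451/80 21/4

Answer: 95/36 91/30 113/36
733/240 78/25 793/240
351/80 437/100 351/80
65/12 451/80 21/4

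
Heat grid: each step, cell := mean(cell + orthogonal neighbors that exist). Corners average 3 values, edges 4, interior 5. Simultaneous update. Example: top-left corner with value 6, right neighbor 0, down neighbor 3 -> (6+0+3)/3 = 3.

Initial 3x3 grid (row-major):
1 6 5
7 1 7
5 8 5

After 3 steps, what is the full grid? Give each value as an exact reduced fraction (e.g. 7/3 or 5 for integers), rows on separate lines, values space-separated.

Answer: 10003/2160 63641/14400 3661/720
32933/7200 654/125 35983/7200
11593/2160 74191/14400 12253/2160

Derivation:
After step 1:
  14/3 13/4 6
  7/2 29/5 9/2
  20/3 19/4 20/3
After step 2:
  137/36 1183/240 55/12
  619/120 109/25 689/120
  179/36 1433/240 191/36
After step 3:
  10003/2160 63641/14400 3661/720
  32933/7200 654/125 35983/7200
  11593/2160 74191/14400 12253/2160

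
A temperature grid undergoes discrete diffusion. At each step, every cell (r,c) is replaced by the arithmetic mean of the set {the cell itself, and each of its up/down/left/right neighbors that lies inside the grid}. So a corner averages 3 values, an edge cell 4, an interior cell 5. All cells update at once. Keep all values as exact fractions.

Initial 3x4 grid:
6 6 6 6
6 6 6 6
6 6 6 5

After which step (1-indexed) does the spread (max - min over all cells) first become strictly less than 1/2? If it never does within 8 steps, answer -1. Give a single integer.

Step 1: max=6, min=17/3, spread=1/3
  -> spread < 1/2 first at step 1
Step 2: max=6, min=103/18, spread=5/18
Step 3: max=6, min=1255/216, spread=41/216
Step 4: max=6, min=151303/25920, spread=4217/25920
Step 5: max=43121/7200, min=9122051/1555200, spread=38417/311040
Step 6: max=861403/144000, min=548671789/93312000, spread=1903471/18662400
Step 7: max=25804241/4320000, min=32991330911/5598720000, spread=18038617/223948800
Step 8: max=2319873241/388800000, min=1982271017149/335923200000, spread=883978523/13436928000

Answer: 1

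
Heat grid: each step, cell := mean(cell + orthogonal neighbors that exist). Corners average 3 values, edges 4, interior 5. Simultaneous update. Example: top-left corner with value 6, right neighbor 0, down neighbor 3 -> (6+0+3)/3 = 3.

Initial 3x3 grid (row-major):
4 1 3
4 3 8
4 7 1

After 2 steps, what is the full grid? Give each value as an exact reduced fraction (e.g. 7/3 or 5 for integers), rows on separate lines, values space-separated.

After step 1:
  3 11/4 4
  15/4 23/5 15/4
  5 15/4 16/3
After step 2:
  19/6 287/80 7/2
  327/80 93/25 1061/240
  25/6 1121/240 77/18

Answer: 19/6 287/80 7/2
327/80 93/25 1061/240
25/6 1121/240 77/18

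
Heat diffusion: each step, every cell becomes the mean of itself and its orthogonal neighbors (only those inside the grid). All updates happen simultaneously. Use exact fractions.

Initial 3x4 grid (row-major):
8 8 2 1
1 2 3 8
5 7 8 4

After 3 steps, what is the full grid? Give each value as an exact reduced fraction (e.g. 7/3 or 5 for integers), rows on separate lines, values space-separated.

Answer: 5051/1080 16499/3600 15179/3600 4553/1080
1871/400 4609/1000 14107/3000 1024/225
632/135 17749/3600 18179/3600 706/135

Derivation:
After step 1:
  17/3 5 7/2 11/3
  4 21/5 23/5 4
  13/3 11/2 11/2 20/3
After step 2:
  44/9 551/120 503/120 67/18
  91/20 233/50 109/25 71/15
  83/18 293/60 167/30 97/18
After step 3:
  5051/1080 16499/3600 15179/3600 4553/1080
  1871/400 4609/1000 14107/3000 1024/225
  632/135 17749/3600 18179/3600 706/135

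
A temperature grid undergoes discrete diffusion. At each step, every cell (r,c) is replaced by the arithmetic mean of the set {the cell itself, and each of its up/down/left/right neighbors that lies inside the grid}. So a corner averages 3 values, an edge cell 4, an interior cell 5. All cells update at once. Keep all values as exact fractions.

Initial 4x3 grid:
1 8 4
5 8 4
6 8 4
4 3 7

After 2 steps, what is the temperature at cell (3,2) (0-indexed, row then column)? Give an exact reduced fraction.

Step 1: cell (3,2) = 14/3
Step 2: cell (3,2) = 191/36
Full grid after step 2:
  179/36 437/80 187/36
  1321/240 553/100 1361/240
  1253/240 147/25 1273/240
  187/36 203/40 191/36

Answer: 191/36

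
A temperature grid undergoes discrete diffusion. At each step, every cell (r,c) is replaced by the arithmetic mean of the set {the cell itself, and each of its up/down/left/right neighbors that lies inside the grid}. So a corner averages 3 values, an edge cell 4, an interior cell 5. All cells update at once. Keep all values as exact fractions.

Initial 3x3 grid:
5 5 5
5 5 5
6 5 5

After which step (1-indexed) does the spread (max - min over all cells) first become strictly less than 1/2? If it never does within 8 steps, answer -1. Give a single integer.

Step 1: max=16/3, min=5, spread=1/3
  -> spread < 1/2 first at step 1
Step 2: max=95/18, min=5, spread=5/18
Step 3: max=1121/216, min=5, spread=41/216
Step 4: max=66931/12960, min=1811/360, spread=347/2592
Step 5: max=3994937/777600, min=18157/3600, spread=2921/31104
Step 6: max=239108539/46656000, min=2185483/432000, spread=24611/373248
Step 7: max=14315522033/2799360000, min=49256741/9720000, spread=207329/4478976
Step 8: max=857837952451/167961600000, min=2630801599/518400000, spread=1746635/53747712

Answer: 1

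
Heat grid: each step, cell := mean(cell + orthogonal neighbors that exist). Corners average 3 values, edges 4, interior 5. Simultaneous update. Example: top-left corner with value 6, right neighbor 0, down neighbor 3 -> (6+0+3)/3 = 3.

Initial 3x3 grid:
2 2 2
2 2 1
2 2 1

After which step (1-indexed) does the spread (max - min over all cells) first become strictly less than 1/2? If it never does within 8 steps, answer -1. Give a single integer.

Step 1: max=2, min=4/3, spread=2/3
Step 2: max=2, min=55/36, spread=17/36
  -> spread < 1/2 first at step 2
Step 3: max=349/180, min=3473/2160, spread=143/432
Step 4: max=5137/2700, min=216451/129600, spread=1205/5184
Step 5: max=134459/72000, min=13252697/7776000, spread=10151/62208
Step 6: max=35870791/19440000, min=807450859/466560000, spread=85517/746496
Step 7: max=4263846329/2332800000, min=48914809073/27993600000, spread=720431/8957952
Step 8: max=10591838137/5832000000, min=2955617805331/1679616000000, spread=6069221/107495424

Answer: 2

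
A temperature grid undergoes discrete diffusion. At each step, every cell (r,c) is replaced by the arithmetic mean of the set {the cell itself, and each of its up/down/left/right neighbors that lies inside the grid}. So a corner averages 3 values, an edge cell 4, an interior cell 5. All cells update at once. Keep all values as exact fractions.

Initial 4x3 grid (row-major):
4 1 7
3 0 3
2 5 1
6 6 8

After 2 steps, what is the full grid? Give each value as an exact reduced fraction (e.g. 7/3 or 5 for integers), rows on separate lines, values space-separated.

Answer: 95/36 44/15 113/36
679/240 66/25 49/15
823/240 197/50 37/10
179/36 1123/240 31/6

Derivation:
After step 1:
  8/3 3 11/3
  9/4 12/5 11/4
  4 14/5 17/4
  14/3 25/4 5
After step 2:
  95/36 44/15 113/36
  679/240 66/25 49/15
  823/240 197/50 37/10
  179/36 1123/240 31/6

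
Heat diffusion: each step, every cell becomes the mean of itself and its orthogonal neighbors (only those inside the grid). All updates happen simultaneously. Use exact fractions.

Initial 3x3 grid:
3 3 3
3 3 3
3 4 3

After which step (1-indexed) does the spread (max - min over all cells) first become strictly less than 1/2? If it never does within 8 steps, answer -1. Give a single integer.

Step 1: max=10/3, min=3, spread=1/3
  -> spread < 1/2 first at step 1
Step 2: max=787/240, min=3, spread=67/240
Step 3: max=6917/2160, min=607/200, spread=1807/10800
Step 4: max=2749963/864000, min=16561/5400, spread=33401/288000
Step 5: max=24557933/7776000, min=1663391/540000, spread=3025513/38880000
Step 6: max=9796126867/3110400000, min=89155949/28800000, spread=53531/995328
Step 7: max=585904925849/186624000000, min=24119116051/7776000000, spread=450953/11943936
Step 8: max=35101223560603/11197440000000, min=2900368610519/933120000000, spread=3799043/143327232

Answer: 1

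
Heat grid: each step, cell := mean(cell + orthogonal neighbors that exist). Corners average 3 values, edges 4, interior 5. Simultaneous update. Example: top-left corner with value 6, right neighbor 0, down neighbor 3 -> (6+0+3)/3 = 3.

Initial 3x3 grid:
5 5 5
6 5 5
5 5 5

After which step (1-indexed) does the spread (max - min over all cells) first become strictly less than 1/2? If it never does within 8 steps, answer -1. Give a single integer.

Step 1: max=16/3, min=5, spread=1/3
  -> spread < 1/2 first at step 1
Step 2: max=1267/240, min=5, spread=67/240
Step 3: max=11237/2160, min=1007/200, spread=1807/10800
Step 4: max=4477963/864000, min=27361/5400, spread=33401/288000
Step 5: max=40109933/7776000, min=2743391/540000, spread=3025513/38880000
Step 6: max=16016926867/3110400000, min=146755949/28800000, spread=53531/995328
Step 7: max=959152925849/186624000000, min=39671116051/7776000000, spread=450953/11943936
Step 8: max=57496103560603/11197440000000, min=4766608610519/933120000000, spread=3799043/143327232

Answer: 1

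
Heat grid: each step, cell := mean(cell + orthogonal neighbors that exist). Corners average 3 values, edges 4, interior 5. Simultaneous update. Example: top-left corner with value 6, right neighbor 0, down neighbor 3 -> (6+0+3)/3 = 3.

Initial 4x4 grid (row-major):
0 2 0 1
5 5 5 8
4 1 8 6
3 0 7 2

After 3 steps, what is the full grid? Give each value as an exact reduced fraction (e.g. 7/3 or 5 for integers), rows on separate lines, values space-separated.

Answer: 2923/1080 20639/7200 7789/2400 2669/720
22319/7200 10249/3000 8179/2000 5317/1200
23111/7200 22253/6000 451/100 6037/1200
6611/2160 12673/3600 5267/1200 887/180

Derivation:
After step 1:
  7/3 7/4 2 3
  7/2 18/5 26/5 5
  13/4 18/5 27/5 6
  7/3 11/4 17/4 5
After step 2:
  91/36 581/240 239/80 10/3
  761/240 353/100 106/25 24/5
  761/240 93/25 489/100 107/20
  25/9 97/30 87/20 61/12
After step 3:
  2923/1080 20639/7200 7789/2400 2669/720
  22319/7200 10249/3000 8179/2000 5317/1200
  23111/7200 22253/6000 451/100 6037/1200
  6611/2160 12673/3600 5267/1200 887/180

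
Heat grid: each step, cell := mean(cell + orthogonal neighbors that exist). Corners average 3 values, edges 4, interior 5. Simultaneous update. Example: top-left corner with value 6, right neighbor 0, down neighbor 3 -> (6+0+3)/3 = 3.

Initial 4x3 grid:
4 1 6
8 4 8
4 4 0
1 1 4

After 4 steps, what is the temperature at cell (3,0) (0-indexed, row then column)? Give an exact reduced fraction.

Step 1: cell (3,0) = 2
Step 2: cell (3,0) = 35/12
Step 3: cell (3,0) = 2057/720
Step 4: cell (3,0) = 11287/3600
Full grid after step 4:
  563167/129600 3828293/864000 187039/43200
  900137/216000 1460977/360000 74251/18000
  252499/72000 319763/90000 184843/54000
  11287/3600 1271279/432000 197191/64800

Answer: 11287/3600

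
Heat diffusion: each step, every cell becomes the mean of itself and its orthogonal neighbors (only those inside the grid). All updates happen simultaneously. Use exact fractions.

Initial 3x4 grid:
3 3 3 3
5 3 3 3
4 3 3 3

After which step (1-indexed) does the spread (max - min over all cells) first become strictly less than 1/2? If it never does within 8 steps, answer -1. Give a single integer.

Step 1: max=4, min=3, spread=1
Step 2: max=889/240, min=3, spread=169/240
Step 3: max=647/180, min=3, spread=107/180
Step 4: max=16769/4800, min=4547/1500, spread=11093/24000
  -> spread < 1/2 first at step 4
Step 5: max=8935129/2592000, min=330241/108000, spread=201869/518400
Step 6: max=529099471/155520000, min=66697573/21600000, spread=244384727/777600000
Step 7: max=10491395863/3110400000, min=604879243/194400000, spread=3614791/13824000
Step 8: max=1874261368751/559872000000, min=81203873921/25920000000, spread=601288460287/2799360000000

Answer: 4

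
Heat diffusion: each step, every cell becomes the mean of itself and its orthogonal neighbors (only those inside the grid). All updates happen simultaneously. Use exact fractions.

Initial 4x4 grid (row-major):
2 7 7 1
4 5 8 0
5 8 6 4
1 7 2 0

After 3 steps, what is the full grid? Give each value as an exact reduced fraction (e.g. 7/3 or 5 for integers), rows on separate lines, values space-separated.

After step 1:
  13/3 21/4 23/4 8/3
  4 32/5 26/5 13/4
  9/2 31/5 28/5 5/2
  13/3 9/2 15/4 2
After step 2:
  163/36 163/30 283/60 35/9
  577/120 541/100 131/25 817/240
  571/120 136/25 93/20 267/80
  40/9 1127/240 317/80 11/4
After step 3:
  5317/1080 18079/3600 17351/3600 8647/2160
  8777/1800 15799/3000 5621/1200 28567/7200
  8753/1800 5989/1200 2263/500 1697/480
  10007/2160 33377/7200 1927/480 67/20

Answer: 5317/1080 18079/3600 17351/3600 8647/2160
8777/1800 15799/3000 5621/1200 28567/7200
8753/1800 5989/1200 2263/500 1697/480
10007/2160 33377/7200 1927/480 67/20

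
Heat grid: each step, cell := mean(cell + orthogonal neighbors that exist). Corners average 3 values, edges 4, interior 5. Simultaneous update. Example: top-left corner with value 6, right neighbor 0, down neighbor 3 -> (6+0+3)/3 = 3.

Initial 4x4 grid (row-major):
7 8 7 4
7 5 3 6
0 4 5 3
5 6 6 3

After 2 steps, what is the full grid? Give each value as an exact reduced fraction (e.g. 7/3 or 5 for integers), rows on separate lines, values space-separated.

Answer: 113/18 1499/240 1387/240 91/18
1289/240 261/50 243/50 1147/240
197/48 457/100 453/100 329/80
155/36 215/48 369/80 53/12

Derivation:
After step 1:
  22/3 27/4 11/2 17/3
  19/4 27/5 26/5 4
  4 4 21/5 17/4
  11/3 21/4 5 4
After step 2:
  113/18 1499/240 1387/240 91/18
  1289/240 261/50 243/50 1147/240
  197/48 457/100 453/100 329/80
  155/36 215/48 369/80 53/12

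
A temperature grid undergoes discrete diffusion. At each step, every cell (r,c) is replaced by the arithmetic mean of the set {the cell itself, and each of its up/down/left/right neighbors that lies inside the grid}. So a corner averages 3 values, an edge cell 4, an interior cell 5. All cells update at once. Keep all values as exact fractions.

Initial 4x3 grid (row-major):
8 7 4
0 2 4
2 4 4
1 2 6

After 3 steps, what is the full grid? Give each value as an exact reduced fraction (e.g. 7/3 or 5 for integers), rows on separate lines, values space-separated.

After step 1:
  5 21/4 5
  3 17/5 7/2
  7/4 14/5 9/2
  5/3 13/4 4
After step 2:
  53/12 373/80 55/12
  263/80 359/100 41/10
  553/240 157/50 37/10
  20/9 703/240 47/12
After step 3:
  371/90 6901/1600 3203/720
  8159/2400 939/250 599/150
  19717/7200 4699/1500 4457/1200
  671/270 43949/14400 2531/720

Answer: 371/90 6901/1600 3203/720
8159/2400 939/250 599/150
19717/7200 4699/1500 4457/1200
671/270 43949/14400 2531/720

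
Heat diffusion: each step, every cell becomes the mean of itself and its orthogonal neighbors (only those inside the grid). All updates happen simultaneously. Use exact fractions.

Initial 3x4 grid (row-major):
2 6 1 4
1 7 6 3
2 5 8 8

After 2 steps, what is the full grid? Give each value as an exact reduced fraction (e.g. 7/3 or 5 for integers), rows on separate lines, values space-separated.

Answer: 10/3 65/16 191/48 73/18
41/12 9/2 21/4 77/16
67/18 239/48 283/48 55/9

Derivation:
After step 1:
  3 4 17/4 8/3
  3 5 5 21/4
  8/3 11/2 27/4 19/3
After step 2:
  10/3 65/16 191/48 73/18
  41/12 9/2 21/4 77/16
  67/18 239/48 283/48 55/9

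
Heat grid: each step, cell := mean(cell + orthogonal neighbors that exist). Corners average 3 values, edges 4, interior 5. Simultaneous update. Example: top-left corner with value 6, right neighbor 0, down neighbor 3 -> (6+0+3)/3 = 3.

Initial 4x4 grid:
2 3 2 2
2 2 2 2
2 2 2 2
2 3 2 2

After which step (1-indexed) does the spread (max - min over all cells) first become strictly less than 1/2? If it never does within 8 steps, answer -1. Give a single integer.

Step 1: max=7/3, min=2, spread=1/3
  -> spread < 1/2 first at step 1
Step 2: max=271/120, min=2, spread=31/120
Step 3: max=2371/1080, min=613/300, spread=821/5400
Step 4: max=70417/32400, min=18547/9000, spread=18239/162000
Step 5: max=421079/194400, min=560689/270000, spread=434573/4860000
Step 6: max=62929669/29160000, min=3379883/1620000, spread=83671/1166400
Step 7: max=1883147851/874800000, min=508802173/243000000, spread=257300141/4374000000
Step 8: max=9398744219/4374000000, min=15304525567/7290000000, spread=540072197/10935000000

Answer: 1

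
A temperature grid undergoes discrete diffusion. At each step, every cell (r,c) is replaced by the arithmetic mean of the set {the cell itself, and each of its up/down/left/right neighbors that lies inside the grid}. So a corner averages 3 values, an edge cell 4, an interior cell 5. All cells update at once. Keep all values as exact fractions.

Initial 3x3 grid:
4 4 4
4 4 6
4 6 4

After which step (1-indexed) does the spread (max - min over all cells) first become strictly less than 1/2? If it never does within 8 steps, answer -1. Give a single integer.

Step 1: max=16/3, min=4, spread=4/3
Step 2: max=193/40, min=4, spread=33/40
Step 3: max=2597/540, min=191/45, spread=61/108
Step 4: max=151039/32400, min=5761/1350, spread=511/1296
  -> spread < 1/2 first at step 4
Step 5: max=9005933/1944000, min=78401/18000, spread=4309/15552
Step 6: max=533943751/116640000, min=10651237/2430000, spread=36295/186624
Step 7: max=31878770597/6998400000, min=2576935831/583200000, spread=305773/2239488
Step 8: max=1902930670159/419904000000, min=25870575497/5832000000, spread=2575951/26873856

Answer: 4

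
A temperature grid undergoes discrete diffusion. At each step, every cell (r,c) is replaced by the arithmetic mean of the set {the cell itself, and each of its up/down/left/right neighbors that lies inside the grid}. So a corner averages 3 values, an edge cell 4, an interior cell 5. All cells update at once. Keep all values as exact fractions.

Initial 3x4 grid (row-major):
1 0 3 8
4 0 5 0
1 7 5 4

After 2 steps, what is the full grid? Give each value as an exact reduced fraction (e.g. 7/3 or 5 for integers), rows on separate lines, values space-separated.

Answer: 25/18 37/15 169/60 143/36
311/120 231/100 193/50 811/240
35/12 157/40 141/40 25/6

Derivation:
After step 1:
  5/3 1 4 11/3
  3/2 16/5 13/5 17/4
  4 13/4 21/4 3
After step 2:
  25/18 37/15 169/60 143/36
  311/120 231/100 193/50 811/240
  35/12 157/40 141/40 25/6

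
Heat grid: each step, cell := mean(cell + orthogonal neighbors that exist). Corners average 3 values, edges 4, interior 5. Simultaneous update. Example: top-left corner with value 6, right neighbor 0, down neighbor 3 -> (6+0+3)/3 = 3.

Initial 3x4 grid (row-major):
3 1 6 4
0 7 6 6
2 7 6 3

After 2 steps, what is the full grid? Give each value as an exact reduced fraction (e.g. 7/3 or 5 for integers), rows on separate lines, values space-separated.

After step 1:
  4/3 17/4 17/4 16/3
  3 21/5 31/5 19/4
  3 11/2 11/2 5
After step 2:
  103/36 421/120 601/120 43/9
  173/60 463/100 249/50 1277/240
  23/6 91/20 111/20 61/12

Answer: 103/36 421/120 601/120 43/9
173/60 463/100 249/50 1277/240
23/6 91/20 111/20 61/12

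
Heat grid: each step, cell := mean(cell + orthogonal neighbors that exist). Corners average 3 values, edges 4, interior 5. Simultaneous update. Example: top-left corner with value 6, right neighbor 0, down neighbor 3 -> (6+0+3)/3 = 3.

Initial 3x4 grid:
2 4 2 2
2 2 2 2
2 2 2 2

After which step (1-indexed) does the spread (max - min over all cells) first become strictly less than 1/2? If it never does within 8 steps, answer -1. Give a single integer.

Step 1: max=8/3, min=2, spread=2/3
Step 2: max=151/60, min=2, spread=31/60
Step 3: max=1291/540, min=2, spread=211/540
  -> spread < 1/2 first at step 3
Step 4: max=124897/54000, min=1847/900, spread=14077/54000
Step 5: max=1112407/486000, min=111683/54000, spread=5363/24300
Step 6: max=32900809/14580000, min=62869/30000, spread=93859/583200
Step 7: max=1959874481/874800000, min=102536467/48600000, spread=4568723/34992000
Step 8: max=116756435629/52488000000, min=3097618889/1458000000, spread=8387449/83980800

Answer: 3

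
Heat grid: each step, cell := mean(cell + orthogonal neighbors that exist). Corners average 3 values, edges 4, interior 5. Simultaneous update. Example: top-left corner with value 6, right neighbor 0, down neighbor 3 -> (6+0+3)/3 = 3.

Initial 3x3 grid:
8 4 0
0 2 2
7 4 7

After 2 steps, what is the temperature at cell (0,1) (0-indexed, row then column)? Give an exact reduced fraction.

Step 1: cell (0,1) = 7/2
Step 2: cell (0,1) = 119/40
Full grid after step 2:
  47/12 119/40 11/4
  859/240 179/50 689/240
  155/36 77/20 145/36

Answer: 119/40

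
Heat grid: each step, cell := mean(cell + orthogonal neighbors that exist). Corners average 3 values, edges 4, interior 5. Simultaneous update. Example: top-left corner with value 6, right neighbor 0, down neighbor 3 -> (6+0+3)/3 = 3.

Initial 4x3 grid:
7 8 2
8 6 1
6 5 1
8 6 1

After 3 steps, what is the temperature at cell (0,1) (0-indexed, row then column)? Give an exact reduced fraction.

Step 1: cell (0,1) = 23/4
Step 2: cell (0,1) = 1361/240
Step 3: cell (0,1) = 77203/14400
Full grid after step 3:
  13741/2160 77203/14400 9421/2160
  11131/1800 30857/6000 13937/3600
  2689/450 3589/750 13037/3600
  6179/1080 17077/3600 3959/1080

Answer: 77203/14400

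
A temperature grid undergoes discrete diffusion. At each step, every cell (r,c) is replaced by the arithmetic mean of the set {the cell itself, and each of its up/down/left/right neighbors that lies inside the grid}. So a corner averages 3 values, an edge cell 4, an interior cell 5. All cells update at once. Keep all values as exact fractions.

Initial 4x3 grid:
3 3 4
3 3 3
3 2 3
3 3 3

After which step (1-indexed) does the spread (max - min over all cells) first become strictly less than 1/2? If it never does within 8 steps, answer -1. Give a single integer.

Answer: 3

Derivation:
Step 1: max=10/3, min=11/4, spread=7/12
Step 2: max=59/18, min=277/100, spread=457/900
Step 3: max=6773/2160, min=13589/4800, spread=13159/43200
  -> spread < 1/2 first at step 3
Step 4: max=402847/129600, min=123049/43200, spread=337/1296
Step 5: max=23804873/7776000, min=49601309/17280000, spread=29685679/155520000
Step 6: max=1420057507/466560000, min=447830419/155520000, spread=61253/373248
Step 7: max=84629853713/27993600000, min=27012260321/9331200000, spread=14372291/111974400
Step 8: max=5058154795267/1679616000000, min=1625854456339/559872000000, spread=144473141/1343692800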